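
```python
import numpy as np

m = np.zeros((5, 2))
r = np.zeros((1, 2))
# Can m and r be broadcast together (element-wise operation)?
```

Yes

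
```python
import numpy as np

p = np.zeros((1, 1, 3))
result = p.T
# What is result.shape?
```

(3, 1, 1)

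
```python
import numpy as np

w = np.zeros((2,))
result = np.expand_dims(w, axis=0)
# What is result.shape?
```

(1, 2)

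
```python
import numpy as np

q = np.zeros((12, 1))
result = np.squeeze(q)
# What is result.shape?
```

(12,)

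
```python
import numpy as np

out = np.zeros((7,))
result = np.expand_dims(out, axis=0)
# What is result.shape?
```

(1, 7)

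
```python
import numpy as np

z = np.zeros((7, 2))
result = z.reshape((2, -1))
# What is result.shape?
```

(2, 7)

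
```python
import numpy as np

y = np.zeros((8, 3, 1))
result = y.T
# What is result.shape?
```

(1, 3, 8)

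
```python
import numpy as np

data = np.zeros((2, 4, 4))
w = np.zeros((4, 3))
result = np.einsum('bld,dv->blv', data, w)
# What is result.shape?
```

(2, 4, 3)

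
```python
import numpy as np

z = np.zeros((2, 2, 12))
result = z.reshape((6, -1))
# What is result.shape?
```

(6, 8)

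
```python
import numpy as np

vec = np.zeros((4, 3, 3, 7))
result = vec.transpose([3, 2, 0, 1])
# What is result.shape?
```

(7, 3, 4, 3)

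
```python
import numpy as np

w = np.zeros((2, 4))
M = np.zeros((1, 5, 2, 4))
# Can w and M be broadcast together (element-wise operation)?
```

Yes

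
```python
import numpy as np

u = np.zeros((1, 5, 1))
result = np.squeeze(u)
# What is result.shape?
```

(5,)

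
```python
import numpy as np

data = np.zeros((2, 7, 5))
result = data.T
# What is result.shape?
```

(5, 7, 2)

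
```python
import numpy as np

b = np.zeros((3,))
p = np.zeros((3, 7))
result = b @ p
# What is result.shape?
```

(7,)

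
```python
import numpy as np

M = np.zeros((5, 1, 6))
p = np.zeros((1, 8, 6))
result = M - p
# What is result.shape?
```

(5, 8, 6)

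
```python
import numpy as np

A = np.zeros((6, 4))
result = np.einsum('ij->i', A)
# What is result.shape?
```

(6,)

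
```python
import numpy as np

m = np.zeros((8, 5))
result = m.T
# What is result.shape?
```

(5, 8)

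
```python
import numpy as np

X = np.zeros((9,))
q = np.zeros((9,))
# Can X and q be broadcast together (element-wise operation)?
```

Yes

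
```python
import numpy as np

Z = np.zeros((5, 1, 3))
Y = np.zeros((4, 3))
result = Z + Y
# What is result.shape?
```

(5, 4, 3)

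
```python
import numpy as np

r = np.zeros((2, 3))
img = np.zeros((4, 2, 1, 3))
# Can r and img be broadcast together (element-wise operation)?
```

Yes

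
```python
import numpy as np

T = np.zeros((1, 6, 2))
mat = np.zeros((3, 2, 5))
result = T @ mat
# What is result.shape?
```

(3, 6, 5)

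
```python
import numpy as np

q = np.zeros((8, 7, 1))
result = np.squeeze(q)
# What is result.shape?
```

(8, 7)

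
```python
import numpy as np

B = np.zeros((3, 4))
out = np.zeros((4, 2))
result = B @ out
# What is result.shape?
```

(3, 2)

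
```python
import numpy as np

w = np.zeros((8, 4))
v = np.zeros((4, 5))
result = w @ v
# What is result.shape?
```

(8, 5)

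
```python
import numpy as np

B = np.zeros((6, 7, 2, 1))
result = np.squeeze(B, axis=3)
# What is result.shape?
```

(6, 7, 2)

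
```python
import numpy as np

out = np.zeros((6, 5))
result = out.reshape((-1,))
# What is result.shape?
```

(30,)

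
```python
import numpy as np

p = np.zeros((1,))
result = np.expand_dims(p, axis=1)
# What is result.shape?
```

(1, 1)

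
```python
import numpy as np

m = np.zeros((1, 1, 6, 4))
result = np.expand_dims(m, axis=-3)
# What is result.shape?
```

(1, 1, 1, 6, 4)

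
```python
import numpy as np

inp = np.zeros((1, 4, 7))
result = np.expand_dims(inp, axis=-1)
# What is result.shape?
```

(1, 4, 7, 1)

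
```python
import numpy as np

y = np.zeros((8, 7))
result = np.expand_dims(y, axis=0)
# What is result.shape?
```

(1, 8, 7)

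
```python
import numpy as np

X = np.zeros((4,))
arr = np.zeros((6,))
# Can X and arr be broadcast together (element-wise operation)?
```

No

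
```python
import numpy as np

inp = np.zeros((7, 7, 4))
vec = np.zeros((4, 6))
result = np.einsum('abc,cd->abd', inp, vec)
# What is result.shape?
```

(7, 7, 6)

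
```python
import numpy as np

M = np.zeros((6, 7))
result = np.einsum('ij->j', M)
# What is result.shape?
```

(7,)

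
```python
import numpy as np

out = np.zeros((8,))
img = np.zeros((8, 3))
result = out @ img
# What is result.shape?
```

(3,)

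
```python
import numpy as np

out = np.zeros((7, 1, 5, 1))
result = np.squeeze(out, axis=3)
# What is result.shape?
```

(7, 1, 5)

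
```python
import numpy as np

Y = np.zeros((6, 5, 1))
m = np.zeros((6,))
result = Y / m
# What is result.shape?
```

(6, 5, 6)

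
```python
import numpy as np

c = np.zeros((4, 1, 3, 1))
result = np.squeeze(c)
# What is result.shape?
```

(4, 3)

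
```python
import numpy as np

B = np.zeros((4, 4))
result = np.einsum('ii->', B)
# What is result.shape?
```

()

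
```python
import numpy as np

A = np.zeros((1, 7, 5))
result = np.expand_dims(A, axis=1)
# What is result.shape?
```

(1, 1, 7, 5)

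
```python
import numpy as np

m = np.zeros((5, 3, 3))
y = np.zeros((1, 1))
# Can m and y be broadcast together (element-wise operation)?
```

Yes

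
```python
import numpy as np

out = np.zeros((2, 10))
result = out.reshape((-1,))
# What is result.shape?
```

(20,)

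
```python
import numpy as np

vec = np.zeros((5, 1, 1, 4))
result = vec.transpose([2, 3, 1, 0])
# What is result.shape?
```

(1, 4, 1, 5)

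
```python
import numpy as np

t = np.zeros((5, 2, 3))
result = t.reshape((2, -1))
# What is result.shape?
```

(2, 15)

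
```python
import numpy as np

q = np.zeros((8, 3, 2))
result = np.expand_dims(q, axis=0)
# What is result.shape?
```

(1, 8, 3, 2)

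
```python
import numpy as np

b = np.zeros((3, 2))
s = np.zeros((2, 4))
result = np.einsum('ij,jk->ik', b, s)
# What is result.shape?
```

(3, 4)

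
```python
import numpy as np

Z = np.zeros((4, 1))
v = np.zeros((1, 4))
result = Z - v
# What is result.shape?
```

(4, 4)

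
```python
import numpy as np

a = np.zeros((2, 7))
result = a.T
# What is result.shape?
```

(7, 2)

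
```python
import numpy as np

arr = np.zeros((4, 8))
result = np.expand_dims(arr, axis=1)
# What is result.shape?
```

(4, 1, 8)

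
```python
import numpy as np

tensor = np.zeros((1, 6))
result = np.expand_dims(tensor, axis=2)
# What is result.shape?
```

(1, 6, 1)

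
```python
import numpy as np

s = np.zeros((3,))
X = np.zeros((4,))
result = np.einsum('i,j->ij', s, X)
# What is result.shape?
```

(3, 4)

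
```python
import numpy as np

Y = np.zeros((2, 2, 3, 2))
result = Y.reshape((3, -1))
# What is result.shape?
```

(3, 8)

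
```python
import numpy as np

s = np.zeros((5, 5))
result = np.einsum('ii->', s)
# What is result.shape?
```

()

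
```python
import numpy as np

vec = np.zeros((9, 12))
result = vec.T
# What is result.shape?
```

(12, 9)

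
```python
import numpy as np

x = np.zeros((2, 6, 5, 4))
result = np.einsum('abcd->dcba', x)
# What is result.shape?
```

(4, 5, 6, 2)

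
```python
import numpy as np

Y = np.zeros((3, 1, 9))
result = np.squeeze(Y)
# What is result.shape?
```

(3, 9)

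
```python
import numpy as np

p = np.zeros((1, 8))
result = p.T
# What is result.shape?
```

(8, 1)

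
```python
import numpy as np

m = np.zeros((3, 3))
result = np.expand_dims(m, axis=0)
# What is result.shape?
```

(1, 3, 3)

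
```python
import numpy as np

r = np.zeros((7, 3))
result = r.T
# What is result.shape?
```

(3, 7)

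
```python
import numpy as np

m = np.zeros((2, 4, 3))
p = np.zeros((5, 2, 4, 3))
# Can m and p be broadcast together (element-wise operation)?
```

Yes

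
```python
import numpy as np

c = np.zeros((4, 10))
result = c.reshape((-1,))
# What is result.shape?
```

(40,)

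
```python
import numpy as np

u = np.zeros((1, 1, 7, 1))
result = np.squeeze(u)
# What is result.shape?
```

(7,)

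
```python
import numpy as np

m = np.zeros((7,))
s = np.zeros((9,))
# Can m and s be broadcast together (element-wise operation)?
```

No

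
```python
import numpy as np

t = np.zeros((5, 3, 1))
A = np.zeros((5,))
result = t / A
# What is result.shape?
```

(5, 3, 5)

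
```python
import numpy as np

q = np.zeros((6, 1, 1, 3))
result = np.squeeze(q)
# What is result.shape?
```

(6, 3)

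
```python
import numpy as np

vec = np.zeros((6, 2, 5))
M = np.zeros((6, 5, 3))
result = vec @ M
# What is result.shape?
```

(6, 2, 3)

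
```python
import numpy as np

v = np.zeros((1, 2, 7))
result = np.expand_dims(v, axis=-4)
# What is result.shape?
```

(1, 1, 2, 7)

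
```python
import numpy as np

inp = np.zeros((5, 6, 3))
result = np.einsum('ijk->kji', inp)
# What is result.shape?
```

(3, 6, 5)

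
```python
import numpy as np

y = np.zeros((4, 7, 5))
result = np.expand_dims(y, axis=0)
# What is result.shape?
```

(1, 4, 7, 5)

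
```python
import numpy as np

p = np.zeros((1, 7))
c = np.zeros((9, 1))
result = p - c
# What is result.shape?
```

(9, 7)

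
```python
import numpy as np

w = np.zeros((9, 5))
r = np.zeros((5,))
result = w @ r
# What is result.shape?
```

(9,)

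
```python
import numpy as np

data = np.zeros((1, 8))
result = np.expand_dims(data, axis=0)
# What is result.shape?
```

(1, 1, 8)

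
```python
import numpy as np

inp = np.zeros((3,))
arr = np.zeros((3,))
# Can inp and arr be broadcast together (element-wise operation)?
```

Yes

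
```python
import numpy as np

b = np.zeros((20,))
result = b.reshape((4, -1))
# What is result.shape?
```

(4, 5)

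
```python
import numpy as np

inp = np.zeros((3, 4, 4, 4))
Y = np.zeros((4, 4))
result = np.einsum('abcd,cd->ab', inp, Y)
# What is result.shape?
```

(3, 4)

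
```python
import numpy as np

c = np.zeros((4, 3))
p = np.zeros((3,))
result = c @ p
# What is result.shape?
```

(4,)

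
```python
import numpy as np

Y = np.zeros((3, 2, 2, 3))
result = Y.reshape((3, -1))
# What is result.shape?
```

(3, 12)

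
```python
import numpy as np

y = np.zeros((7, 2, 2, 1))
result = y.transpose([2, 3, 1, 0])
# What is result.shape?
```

(2, 1, 2, 7)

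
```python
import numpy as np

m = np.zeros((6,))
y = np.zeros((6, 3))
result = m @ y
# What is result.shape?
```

(3,)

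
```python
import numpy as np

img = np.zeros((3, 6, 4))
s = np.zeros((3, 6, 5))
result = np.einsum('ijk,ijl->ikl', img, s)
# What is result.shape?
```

(3, 4, 5)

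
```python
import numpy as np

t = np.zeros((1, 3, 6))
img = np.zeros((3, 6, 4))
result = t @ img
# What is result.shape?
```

(3, 3, 4)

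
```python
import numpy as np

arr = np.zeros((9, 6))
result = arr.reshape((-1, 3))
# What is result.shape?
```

(18, 3)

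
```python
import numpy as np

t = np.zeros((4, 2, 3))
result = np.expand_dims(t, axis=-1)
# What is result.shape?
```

(4, 2, 3, 1)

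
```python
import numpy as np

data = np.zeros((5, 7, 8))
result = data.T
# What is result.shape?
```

(8, 7, 5)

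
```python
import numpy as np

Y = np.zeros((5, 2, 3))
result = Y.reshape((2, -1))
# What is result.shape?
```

(2, 15)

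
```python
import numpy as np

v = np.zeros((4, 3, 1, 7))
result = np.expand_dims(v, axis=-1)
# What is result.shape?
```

(4, 3, 1, 7, 1)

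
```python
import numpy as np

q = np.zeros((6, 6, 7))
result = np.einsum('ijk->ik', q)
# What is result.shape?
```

(6, 7)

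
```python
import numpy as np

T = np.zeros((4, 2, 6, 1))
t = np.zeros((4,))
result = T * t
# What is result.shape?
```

(4, 2, 6, 4)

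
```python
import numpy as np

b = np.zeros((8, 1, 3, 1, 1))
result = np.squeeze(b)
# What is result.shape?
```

(8, 3)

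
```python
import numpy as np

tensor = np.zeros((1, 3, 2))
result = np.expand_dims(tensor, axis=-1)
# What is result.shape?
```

(1, 3, 2, 1)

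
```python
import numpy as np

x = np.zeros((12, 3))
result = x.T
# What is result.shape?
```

(3, 12)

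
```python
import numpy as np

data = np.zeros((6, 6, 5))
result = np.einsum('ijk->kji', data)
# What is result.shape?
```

(5, 6, 6)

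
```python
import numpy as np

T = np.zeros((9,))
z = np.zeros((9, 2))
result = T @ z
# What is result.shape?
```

(2,)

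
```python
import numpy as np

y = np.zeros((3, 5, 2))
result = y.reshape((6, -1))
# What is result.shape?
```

(6, 5)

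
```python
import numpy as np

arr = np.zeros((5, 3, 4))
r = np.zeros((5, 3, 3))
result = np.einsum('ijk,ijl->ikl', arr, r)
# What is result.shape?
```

(5, 4, 3)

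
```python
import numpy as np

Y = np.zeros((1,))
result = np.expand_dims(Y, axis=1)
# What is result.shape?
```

(1, 1)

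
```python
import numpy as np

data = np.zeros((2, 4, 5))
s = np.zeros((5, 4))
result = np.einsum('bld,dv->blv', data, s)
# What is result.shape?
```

(2, 4, 4)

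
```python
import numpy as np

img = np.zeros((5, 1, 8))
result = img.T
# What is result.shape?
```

(8, 1, 5)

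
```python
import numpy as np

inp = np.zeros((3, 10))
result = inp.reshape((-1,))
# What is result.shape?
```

(30,)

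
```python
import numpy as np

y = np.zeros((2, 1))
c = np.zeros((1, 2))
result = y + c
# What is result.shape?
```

(2, 2)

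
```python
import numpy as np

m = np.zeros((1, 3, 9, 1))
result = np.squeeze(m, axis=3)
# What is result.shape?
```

(1, 3, 9)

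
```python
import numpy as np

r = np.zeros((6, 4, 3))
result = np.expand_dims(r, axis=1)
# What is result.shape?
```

(6, 1, 4, 3)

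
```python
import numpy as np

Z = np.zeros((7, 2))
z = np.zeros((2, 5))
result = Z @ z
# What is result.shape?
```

(7, 5)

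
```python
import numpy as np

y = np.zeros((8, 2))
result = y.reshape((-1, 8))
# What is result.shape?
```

(2, 8)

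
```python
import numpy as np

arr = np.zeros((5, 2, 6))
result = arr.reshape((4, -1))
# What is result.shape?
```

(4, 15)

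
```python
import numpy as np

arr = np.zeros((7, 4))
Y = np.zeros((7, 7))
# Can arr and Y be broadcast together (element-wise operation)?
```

No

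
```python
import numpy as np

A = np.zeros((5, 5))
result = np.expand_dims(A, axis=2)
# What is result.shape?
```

(5, 5, 1)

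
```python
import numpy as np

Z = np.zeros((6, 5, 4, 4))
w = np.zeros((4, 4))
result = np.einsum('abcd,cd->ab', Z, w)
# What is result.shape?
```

(6, 5)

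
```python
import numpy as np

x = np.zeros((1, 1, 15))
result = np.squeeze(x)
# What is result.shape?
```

(15,)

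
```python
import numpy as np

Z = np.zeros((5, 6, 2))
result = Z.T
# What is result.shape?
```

(2, 6, 5)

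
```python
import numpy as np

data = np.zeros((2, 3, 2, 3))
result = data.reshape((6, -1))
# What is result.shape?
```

(6, 6)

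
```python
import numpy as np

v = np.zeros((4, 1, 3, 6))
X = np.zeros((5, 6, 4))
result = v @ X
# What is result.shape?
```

(4, 5, 3, 4)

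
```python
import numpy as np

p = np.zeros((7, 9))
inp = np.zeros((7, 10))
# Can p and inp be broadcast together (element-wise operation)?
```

No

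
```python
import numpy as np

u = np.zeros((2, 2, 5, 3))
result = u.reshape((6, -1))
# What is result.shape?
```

(6, 10)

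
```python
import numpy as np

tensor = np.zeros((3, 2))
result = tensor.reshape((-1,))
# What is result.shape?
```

(6,)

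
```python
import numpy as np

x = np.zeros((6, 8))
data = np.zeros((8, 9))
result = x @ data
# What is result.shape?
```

(6, 9)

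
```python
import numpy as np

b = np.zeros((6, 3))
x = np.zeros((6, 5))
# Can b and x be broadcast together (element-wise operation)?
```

No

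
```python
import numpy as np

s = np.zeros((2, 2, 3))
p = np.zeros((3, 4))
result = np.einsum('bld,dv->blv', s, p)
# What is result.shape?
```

(2, 2, 4)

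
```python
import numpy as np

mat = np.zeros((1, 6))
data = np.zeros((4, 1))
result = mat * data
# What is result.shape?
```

(4, 6)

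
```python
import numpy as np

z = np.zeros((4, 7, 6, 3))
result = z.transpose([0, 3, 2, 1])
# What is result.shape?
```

(4, 3, 6, 7)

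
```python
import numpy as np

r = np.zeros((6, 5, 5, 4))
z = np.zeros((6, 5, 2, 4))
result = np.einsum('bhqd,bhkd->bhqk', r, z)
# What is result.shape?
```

(6, 5, 5, 2)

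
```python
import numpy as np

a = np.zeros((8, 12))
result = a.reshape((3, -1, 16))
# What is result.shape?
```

(3, 2, 16)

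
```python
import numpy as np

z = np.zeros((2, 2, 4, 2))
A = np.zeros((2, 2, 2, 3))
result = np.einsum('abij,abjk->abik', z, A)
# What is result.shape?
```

(2, 2, 4, 3)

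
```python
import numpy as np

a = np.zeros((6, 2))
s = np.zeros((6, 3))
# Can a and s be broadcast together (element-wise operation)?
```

No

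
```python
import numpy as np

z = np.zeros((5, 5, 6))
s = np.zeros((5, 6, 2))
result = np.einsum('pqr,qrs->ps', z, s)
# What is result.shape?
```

(5, 2)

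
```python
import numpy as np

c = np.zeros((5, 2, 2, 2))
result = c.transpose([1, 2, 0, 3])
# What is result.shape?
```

(2, 2, 5, 2)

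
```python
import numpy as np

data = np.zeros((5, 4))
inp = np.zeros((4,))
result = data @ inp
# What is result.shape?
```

(5,)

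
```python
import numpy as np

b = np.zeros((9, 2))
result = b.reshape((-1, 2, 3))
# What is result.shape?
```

(3, 2, 3)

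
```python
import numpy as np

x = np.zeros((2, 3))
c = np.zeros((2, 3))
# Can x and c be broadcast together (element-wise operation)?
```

Yes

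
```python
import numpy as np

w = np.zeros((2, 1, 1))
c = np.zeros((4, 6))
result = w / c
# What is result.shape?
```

(2, 4, 6)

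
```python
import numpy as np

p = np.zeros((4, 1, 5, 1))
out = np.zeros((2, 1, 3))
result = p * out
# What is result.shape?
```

(4, 2, 5, 3)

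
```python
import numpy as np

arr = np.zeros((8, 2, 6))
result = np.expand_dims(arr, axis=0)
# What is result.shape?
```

(1, 8, 2, 6)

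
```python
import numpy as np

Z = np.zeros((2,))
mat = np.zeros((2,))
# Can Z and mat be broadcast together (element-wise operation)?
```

Yes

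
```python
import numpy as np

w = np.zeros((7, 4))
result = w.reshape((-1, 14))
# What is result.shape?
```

(2, 14)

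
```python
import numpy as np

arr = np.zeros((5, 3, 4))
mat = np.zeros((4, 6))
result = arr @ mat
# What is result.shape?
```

(5, 3, 6)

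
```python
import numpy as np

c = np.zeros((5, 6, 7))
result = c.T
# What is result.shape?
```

(7, 6, 5)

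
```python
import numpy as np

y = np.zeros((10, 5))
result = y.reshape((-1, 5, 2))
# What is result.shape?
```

(5, 5, 2)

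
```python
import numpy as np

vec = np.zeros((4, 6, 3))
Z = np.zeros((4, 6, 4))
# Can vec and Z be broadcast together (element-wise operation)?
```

No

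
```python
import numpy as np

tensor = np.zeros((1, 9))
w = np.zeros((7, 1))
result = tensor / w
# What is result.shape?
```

(7, 9)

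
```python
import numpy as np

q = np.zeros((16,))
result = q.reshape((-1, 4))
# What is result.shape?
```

(4, 4)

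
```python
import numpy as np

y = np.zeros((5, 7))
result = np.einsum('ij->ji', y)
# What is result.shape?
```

(7, 5)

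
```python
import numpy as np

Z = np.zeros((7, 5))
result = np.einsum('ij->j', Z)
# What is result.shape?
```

(5,)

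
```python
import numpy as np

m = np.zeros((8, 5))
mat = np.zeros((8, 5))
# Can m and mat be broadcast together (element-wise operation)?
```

Yes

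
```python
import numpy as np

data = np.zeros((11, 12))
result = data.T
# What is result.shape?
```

(12, 11)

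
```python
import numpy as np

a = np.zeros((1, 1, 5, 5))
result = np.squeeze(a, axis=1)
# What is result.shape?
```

(1, 5, 5)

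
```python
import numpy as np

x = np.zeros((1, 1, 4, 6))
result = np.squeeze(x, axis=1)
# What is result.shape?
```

(1, 4, 6)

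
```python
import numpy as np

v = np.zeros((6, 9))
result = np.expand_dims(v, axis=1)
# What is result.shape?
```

(6, 1, 9)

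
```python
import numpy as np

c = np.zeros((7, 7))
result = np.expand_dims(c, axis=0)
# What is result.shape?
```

(1, 7, 7)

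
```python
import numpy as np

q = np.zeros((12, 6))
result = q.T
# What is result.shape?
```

(6, 12)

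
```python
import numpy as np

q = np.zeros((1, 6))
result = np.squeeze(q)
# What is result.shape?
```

(6,)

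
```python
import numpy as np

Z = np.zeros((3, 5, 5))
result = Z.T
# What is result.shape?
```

(5, 5, 3)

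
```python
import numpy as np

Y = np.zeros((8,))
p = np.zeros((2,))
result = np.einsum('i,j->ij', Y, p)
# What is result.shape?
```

(8, 2)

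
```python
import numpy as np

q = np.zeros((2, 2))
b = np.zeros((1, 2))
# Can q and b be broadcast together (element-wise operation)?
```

Yes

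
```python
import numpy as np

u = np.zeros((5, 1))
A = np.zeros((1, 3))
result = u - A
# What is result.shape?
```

(5, 3)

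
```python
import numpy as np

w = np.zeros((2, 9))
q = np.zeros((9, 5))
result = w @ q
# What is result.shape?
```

(2, 5)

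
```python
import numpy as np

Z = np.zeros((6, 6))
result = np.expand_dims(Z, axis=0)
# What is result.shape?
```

(1, 6, 6)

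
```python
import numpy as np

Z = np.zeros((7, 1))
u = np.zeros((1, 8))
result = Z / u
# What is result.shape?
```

(7, 8)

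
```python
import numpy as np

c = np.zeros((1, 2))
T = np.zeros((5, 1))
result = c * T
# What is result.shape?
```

(5, 2)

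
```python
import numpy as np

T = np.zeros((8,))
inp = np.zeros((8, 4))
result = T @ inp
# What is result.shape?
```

(4,)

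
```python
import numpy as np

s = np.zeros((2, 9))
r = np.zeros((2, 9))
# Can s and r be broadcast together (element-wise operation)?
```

Yes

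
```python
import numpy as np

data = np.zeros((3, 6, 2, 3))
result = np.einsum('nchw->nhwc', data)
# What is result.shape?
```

(3, 2, 3, 6)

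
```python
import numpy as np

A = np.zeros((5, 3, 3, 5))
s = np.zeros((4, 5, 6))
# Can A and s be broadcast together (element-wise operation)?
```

No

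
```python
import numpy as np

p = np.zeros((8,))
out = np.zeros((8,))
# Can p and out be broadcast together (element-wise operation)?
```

Yes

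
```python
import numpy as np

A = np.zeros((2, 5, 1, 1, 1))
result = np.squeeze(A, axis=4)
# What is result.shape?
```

(2, 5, 1, 1)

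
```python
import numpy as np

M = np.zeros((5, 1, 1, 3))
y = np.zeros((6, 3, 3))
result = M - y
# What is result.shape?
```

(5, 6, 3, 3)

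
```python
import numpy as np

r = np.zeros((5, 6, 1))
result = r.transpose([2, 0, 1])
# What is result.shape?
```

(1, 5, 6)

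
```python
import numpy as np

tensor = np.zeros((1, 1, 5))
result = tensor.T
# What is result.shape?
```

(5, 1, 1)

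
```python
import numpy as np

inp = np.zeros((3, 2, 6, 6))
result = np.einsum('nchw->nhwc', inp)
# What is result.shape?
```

(3, 6, 6, 2)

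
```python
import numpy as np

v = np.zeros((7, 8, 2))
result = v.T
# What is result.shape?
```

(2, 8, 7)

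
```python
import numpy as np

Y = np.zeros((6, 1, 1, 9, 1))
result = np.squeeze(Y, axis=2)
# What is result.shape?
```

(6, 1, 9, 1)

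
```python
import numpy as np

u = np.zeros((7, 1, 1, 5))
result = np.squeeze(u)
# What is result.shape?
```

(7, 5)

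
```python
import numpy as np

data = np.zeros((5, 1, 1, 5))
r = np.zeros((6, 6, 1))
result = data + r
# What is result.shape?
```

(5, 6, 6, 5)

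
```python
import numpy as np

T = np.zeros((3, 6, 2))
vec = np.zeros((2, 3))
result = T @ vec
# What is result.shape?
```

(3, 6, 3)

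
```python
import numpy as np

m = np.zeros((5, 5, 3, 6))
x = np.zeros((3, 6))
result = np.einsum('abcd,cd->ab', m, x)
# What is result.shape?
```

(5, 5)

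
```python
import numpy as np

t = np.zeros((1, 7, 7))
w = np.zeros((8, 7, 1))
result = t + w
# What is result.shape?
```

(8, 7, 7)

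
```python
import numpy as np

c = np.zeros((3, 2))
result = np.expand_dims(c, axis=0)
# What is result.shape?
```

(1, 3, 2)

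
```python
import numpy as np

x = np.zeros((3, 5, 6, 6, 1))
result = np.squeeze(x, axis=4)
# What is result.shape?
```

(3, 5, 6, 6)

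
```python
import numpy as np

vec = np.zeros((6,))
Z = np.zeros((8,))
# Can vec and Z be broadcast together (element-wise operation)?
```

No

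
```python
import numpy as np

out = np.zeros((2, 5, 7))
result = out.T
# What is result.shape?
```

(7, 5, 2)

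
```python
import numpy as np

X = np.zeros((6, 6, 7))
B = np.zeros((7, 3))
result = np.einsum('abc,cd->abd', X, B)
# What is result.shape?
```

(6, 6, 3)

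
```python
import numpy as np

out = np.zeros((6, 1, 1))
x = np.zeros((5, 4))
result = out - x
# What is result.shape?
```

(6, 5, 4)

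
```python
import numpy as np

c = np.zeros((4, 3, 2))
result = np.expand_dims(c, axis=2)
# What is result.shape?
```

(4, 3, 1, 2)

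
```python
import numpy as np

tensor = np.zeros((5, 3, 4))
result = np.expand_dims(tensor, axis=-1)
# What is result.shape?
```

(5, 3, 4, 1)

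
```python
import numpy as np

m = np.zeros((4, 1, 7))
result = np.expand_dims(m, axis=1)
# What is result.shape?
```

(4, 1, 1, 7)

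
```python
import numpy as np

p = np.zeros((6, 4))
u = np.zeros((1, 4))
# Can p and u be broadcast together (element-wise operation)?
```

Yes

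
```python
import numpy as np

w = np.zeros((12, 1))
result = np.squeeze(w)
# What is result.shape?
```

(12,)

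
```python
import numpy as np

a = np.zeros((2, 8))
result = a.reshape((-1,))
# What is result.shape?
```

(16,)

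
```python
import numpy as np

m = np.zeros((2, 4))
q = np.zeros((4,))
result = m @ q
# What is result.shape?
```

(2,)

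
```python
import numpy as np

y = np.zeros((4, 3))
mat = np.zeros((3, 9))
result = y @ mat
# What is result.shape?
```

(4, 9)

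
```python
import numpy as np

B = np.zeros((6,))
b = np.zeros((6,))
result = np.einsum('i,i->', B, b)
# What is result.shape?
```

()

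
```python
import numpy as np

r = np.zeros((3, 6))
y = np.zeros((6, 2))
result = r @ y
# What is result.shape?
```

(3, 2)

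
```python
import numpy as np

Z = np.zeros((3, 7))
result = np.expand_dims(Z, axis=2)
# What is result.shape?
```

(3, 7, 1)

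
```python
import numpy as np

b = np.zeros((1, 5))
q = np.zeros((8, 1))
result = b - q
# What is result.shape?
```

(8, 5)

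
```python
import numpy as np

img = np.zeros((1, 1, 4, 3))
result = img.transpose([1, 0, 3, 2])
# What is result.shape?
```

(1, 1, 3, 4)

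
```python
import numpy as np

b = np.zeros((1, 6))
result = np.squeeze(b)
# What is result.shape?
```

(6,)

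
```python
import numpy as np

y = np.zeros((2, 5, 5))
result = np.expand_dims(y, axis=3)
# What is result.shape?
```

(2, 5, 5, 1)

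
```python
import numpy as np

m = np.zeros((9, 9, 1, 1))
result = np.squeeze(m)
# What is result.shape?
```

(9, 9)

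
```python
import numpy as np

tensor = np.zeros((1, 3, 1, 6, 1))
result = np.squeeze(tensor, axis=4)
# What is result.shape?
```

(1, 3, 1, 6)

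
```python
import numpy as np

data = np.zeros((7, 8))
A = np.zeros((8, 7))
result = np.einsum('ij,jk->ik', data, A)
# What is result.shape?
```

(7, 7)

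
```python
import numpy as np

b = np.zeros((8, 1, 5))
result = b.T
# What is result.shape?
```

(5, 1, 8)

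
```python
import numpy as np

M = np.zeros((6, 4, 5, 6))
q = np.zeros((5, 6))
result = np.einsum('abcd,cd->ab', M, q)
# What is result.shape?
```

(6, 4)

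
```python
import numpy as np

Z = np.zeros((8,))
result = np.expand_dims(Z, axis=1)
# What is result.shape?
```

(8, 1)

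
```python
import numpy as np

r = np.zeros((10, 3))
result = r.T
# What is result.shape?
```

(3, 10)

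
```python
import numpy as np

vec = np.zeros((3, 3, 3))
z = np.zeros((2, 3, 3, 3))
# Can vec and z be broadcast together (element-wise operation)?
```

Yes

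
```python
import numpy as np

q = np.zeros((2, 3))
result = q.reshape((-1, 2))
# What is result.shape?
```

(3, 2)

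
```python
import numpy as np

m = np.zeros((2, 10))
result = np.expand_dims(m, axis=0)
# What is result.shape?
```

(1, 2, 10)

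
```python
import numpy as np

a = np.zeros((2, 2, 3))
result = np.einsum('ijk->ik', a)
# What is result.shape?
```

(2, 3)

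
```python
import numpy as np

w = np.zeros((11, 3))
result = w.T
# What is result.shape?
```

(3, 11)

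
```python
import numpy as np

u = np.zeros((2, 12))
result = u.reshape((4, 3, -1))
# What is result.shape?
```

(4, 3, 2)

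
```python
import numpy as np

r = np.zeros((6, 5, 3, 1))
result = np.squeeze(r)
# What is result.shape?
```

(6, 5, 3)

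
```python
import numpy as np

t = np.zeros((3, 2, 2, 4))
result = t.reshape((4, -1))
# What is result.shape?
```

(4, 12)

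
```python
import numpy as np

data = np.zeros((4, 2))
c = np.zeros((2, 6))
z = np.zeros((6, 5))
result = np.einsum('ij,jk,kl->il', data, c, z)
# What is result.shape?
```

(4, 5)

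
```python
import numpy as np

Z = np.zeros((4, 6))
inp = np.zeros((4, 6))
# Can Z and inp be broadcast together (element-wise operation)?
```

Yes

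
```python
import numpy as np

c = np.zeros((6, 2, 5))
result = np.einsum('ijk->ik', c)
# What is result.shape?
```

(6, 5)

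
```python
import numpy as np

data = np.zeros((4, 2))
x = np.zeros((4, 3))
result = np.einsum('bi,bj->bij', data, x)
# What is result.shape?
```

(4, 2, 3)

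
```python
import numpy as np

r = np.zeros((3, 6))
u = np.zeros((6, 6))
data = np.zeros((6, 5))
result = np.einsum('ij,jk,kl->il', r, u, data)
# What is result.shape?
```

(3, 5)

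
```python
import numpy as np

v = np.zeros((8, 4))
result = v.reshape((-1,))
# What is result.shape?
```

(32,)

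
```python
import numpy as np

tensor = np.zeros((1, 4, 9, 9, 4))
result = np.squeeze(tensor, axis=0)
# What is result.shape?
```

(4, 9, 9, 4)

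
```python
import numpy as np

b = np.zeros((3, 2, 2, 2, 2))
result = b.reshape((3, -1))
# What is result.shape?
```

(3, 16)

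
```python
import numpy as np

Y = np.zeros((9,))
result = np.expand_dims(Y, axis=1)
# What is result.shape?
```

(9, 1)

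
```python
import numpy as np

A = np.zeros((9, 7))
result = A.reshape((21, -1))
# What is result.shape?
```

(21, 3)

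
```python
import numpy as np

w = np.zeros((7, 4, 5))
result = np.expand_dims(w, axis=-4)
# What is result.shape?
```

(1, 7, 4, 5)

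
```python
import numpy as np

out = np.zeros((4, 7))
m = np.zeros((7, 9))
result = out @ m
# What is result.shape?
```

(4, 9)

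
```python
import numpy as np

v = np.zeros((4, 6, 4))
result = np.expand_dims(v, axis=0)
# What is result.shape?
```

(1, 4, 6, 4)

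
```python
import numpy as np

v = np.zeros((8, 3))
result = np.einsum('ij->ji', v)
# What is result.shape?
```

(3, 8)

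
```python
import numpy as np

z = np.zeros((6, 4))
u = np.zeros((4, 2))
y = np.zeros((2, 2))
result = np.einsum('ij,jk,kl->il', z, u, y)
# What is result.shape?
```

(6, 2)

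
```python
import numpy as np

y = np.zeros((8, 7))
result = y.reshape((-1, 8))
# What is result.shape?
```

(7, 8)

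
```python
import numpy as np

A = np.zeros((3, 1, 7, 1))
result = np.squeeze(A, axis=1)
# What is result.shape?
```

(3, 7, 1)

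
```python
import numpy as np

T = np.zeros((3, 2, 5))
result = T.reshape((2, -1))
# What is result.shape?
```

(2, 15)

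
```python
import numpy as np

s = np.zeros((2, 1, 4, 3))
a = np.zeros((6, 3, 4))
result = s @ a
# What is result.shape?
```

(2, 6, 4, 4)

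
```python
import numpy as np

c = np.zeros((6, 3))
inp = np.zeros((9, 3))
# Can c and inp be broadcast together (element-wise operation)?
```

No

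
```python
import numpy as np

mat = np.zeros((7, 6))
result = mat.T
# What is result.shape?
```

(6, 7)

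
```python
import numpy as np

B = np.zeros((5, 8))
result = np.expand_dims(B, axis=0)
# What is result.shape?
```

(1, 5, 8)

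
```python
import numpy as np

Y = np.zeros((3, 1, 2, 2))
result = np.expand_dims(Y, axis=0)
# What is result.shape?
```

(1, 3, 1, 2, 2)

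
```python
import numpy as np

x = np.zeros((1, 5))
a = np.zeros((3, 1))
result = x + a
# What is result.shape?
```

(3, 5)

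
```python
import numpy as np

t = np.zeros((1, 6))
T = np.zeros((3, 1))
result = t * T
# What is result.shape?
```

(3, 6)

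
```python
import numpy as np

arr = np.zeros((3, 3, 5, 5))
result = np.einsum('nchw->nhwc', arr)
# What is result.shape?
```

(3, 5, 5, 3)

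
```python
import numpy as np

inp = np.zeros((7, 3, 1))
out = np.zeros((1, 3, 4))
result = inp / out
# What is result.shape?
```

(7, 3, 4)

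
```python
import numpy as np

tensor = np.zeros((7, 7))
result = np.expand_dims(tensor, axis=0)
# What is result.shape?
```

(1, 7, 7)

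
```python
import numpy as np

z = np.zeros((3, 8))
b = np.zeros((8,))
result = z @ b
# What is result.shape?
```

(3,)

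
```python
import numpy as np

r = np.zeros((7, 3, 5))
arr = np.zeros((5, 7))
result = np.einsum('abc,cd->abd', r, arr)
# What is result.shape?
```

(7, 3, 7)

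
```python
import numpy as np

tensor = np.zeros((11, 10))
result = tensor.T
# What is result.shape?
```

(10, 11)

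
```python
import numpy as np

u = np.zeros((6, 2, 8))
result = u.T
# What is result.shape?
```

(8, 2, 6)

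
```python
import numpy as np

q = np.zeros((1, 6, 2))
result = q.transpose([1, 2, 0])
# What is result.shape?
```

(6, 2, 1)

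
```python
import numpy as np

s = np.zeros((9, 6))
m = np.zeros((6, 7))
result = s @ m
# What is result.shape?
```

(9, 7)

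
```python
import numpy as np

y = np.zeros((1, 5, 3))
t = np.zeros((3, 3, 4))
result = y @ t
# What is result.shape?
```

(3, 5, 4)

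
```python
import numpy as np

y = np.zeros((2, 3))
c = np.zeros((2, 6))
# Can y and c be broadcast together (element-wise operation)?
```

No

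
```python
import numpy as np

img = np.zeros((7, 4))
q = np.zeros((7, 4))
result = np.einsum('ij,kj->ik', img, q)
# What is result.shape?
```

(7, 7)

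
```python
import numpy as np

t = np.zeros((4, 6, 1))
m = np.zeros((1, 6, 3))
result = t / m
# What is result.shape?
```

(4, 6, 3)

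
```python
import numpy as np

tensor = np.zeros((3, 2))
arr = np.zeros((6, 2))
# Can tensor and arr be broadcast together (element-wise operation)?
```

No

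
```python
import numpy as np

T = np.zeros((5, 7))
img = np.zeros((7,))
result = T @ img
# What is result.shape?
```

(5,)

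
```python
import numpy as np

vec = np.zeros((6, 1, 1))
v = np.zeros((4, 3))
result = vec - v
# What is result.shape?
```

(6, 4, 3)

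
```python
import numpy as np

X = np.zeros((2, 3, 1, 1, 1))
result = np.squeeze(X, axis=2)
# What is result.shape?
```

(2, 3, 1, 1)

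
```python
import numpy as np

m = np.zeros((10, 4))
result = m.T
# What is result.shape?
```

(4, 10)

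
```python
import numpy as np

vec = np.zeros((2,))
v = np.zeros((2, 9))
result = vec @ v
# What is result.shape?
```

(9,)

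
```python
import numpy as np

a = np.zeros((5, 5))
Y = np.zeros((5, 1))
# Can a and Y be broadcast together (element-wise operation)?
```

Yes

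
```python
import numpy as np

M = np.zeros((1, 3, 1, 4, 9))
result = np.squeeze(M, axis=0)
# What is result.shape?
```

(3, 1, 4, 9)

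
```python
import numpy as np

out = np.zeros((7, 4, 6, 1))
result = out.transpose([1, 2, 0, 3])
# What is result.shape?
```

(4, 6, 7, 1)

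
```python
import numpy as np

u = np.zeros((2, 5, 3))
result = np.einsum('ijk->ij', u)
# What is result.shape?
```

(2, 5)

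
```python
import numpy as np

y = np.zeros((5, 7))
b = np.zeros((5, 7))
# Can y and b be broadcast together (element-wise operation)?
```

Yes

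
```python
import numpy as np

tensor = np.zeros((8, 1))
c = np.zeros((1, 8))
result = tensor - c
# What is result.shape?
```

(8, 8)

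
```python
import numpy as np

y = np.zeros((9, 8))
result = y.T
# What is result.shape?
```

(8, 9)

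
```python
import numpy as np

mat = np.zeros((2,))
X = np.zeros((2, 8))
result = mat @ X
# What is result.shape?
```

(8,)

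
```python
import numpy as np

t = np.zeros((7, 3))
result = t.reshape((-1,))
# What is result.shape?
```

(21,)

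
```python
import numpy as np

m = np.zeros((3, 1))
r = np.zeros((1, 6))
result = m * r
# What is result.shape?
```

(3, 6)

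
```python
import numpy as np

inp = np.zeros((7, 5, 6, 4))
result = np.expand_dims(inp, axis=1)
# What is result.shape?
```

(7, 1, 5, 6, 4)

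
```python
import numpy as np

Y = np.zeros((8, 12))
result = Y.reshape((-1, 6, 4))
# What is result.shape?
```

(4, 6, 4)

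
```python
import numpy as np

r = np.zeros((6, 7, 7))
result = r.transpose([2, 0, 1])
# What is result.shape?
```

(7, 6, 7)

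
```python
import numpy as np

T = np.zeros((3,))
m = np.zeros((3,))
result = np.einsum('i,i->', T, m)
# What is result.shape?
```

()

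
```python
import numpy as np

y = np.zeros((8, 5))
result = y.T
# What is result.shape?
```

(5, 8)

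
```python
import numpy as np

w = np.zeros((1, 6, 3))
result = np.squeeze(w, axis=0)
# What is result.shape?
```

(6, 3)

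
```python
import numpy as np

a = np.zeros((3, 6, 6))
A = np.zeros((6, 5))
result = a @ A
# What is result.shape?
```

(3, 6, 5)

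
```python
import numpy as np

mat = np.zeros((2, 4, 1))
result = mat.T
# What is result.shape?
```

(1, 4, 2)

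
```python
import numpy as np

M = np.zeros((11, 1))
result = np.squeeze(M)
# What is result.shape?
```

(11,)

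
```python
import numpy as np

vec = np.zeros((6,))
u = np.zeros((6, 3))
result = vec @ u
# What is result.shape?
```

(3,)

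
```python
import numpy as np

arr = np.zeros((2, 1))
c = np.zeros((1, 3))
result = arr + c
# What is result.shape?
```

(2, 3)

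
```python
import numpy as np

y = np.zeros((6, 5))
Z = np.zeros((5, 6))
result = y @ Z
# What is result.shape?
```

(6, 6)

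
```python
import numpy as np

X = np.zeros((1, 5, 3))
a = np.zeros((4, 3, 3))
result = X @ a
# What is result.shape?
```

(4, 5, 3)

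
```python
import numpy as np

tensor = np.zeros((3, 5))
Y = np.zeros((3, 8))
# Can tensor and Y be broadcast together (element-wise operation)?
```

No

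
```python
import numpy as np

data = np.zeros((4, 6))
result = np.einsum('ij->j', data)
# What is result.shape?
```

(6,)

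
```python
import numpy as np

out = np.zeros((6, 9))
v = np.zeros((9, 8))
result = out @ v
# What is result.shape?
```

(6, 8)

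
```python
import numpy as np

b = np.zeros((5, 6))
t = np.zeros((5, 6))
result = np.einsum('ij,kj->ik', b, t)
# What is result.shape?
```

(5, 5)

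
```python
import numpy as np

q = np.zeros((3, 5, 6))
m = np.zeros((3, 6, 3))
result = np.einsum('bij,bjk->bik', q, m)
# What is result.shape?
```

(3, 5, 3)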